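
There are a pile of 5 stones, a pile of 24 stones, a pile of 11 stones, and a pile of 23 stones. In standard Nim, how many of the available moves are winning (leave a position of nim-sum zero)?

3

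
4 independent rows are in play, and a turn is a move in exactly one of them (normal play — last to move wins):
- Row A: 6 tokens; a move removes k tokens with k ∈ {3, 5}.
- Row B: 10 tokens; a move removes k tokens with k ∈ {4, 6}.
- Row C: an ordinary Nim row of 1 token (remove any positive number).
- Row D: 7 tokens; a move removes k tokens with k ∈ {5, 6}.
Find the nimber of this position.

For row A, compute g(0), g(1), … with moves {3, 5}:
k:     0  1  2  3  4  5  6
g(k):  0  0  0  1  1  1  2
So g(6) = 2.
Build the Grundy sequence for row B with g(k) = mex{g(k−s) : s ∈ {4, 6}, s ≤ k}:
k:     0  1  2  3  4  5  6  7  8  9 10
g(k):  0  0  0  0  1  1  1  1  2  2  0
So g(10) = 0.
Row C is a plain Nim row of size 1, so its Grundy value is 1.
For row D, compute g(0), g(1), … with moves {5, 6}:
g(0) = mex{} = 0
g(1) = mex{} = 0
g(2) = mex{} = 0
g(3) = mex{} = 0
g(4) = mex{} = 0
g(5) = mex{0} = 1
g(6) = mex{0} = 1
g(7) = mex{0} = 1
So g(7) = 1.
The value of a disjunctive sum is the nim-sum of the parts.
Combined value = 2 XOR 0 XOR 1 XOR 1 = 2.

2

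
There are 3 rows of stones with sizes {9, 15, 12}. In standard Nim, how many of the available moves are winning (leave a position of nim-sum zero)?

Compute the nim-sum pairwise:
9 XOR 15 = 6
6 XOR 12 = 10
The overall nim-sum is X = 10. A row of size p has a winning move iff p XOR X < p (reduce it to p XOR X).
  9: 9 XOR 10 = 3 < 9 — winning move (to 3).
  15: 15 XOR 10 = 5 < 15 — winning move (to 5).
  12: 12 XOR 10 = 6 < 12 — winning move (to 6).
That gives 3 winning moves.

3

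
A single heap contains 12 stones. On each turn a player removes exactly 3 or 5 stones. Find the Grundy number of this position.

1

Build the Grundy sequence with g(k) = mex{g(k−s) : s ∈ {3, 5}, s ≤ k}:
k:     0  1  2  3  4  5  6  7  8  9 10 11 12
g(k):  0  0  0  1  1  1  2  2  0  0  0  1  1
So g(12) = 1.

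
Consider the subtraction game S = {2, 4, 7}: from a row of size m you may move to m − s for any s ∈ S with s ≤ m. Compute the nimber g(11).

Compute g(0), g(1), … for moves {2, 4, 7}:
k:     0  1  2  3  4  5  6  7  8  9 10 11
g(k):  0  0  1  1  2  2  0  3  1  0  2  1
So g(11) = 1.

1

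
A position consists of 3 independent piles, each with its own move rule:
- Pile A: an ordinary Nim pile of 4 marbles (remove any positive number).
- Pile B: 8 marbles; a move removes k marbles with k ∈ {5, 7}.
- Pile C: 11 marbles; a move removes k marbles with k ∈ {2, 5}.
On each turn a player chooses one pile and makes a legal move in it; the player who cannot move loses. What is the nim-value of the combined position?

5

Pile A is a plain Nim pile of size 4, so its Grundy value is 4.
Build the Grundy sequence for pile B with g(k) = mex{g(k−s) : s ∈ {5, 7}, s ≤ k}:
k:     0  1  2  3  4  5  6  7  8
g(k):  0  0  0  0  0  1  1  1  1
So g(8) = 1.
For pile C, compute g(0), g(1), … with moves {2, 5}:
g(0) = mex{} = 0
g(1) = mex{} = 0
g(2) = mex{0} = 1
g(3) = mex{0} = 1
g(4) = mex{1} = 0
g(5) = mex{0,1} = 2
g(6) = mex{0} = 1
g(7) = mex{1,2} = 0
g(8) = mex{1} = 0
g(9) = mex{0} = 1
g(10) = mex{0,2} = 1
g(11) = mex{1} = 0
So g(11) = 0.
The value of a disjunctive sum is the nim-sum of the parts.
Combined value = 4 XOR 1 XOR 0 = 5.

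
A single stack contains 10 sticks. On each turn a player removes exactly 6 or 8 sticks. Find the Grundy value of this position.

1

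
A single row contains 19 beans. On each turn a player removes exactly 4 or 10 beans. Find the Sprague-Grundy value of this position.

1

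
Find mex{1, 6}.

0

0 is not in the set, so the mex is 0.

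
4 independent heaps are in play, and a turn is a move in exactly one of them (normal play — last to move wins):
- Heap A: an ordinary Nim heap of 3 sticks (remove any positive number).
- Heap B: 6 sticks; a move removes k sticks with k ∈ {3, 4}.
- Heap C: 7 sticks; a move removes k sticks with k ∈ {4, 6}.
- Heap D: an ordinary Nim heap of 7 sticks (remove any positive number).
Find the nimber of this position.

Heap A is a plain Nim heap of size 3, so its Grundy value is 3.
Build the Grundy sequence for heap B with g(k) = mex{g(k−s) : s ∈ {3, 4}, s ≤ k}:
g(0) = mex{} = 0
g(1) = mex{} = 0
g(2) = mex{} = 0
g(3) = mex{0} = 1
g(4) = mex{0} = 1
g(5) = mex{0} = 1
g(6) = mex{0,1} = 2
So g(6) = 2.
Grundy values for heap C (subtraction set {4, 6}):
g(0) = mex{} = 0
g(1) = mex{} = 0
g(2) = mex{} = 0
g(3) = mex{} = 0
g(4) = mex{0} = 1
g(5) = mex{0} = 1
g(6) = mex{0} = 1
g(7) = mex{0} = 1
So g(7) = 1.
Heap D is a plain Nim heap of size 7, so its Grundy value is 7.
By the Sprague-Grundy theorem, the Grundy value of a sum of independent games is the XOR of the component values.
Combined value = 3 XOR 2 XOR 1 XOR 7 = 7.

7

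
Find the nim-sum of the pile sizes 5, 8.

13

Compute the nim-sum pairwise:
5 ⊕ 8 = 13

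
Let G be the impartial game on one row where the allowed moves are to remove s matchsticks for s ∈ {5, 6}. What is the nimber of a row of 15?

0

Grundy values for subtraction set {5, 6}:
k:     0  1  2  3  4  5  6  7  8  9 10 11 12 13 14 15
g(k):  0  0  0  0  0  1  1  1  1  1  2  0  0  0  0  0
So g(15) = 0.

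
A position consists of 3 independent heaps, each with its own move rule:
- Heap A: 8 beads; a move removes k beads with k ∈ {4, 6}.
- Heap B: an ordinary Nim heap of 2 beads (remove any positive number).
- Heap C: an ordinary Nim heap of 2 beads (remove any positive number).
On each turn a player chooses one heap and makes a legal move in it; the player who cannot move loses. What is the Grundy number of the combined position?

For heap A, compute g(0), g(1), … with moves {4, 6}:
k:     0  1  2  3  4  5  6  7  8
g(k):  0  0  0  0  1  1  1  1  2
So g(8) = 2.
Heap B is a plain Nim heap of size 2, so its Grundy value is 2.
Heap C is a plain Nim heap of size 2, so its Grundy value is 2.
By the Sprague-Grundy theorem, the Grundy value of a sum of independent games is the XOR of the component values.
Combined value = 2 XOR 2 XOR 2 = 2.

2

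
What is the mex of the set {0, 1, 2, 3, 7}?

4

The values 0, 1, 2, 3 are all present; 4 is the first non-negative integer missing from the set.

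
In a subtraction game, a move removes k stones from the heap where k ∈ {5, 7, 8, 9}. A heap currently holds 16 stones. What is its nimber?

Compute g(0), g(1), … for moves {5, 7, 8, 9}:
k:     0  1  2  3  4  5  6  7  8  9 10 11 12 13 14 15 16
g(k):  0  0  0  0  0  1  1  1  1  1  2  2  2  2  0  0  0
So g(16) = 0.

0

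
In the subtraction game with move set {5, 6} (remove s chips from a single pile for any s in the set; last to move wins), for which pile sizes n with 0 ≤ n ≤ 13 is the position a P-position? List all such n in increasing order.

Build the Grundy sequence with g(k) = mex{g(k−s) : s ∈ {5, 6}, s ≤ k}:
k:     0  1  2  3  4  5  6  7  8  9 10 11 12 13
g(k):  0  0  0  0  0  1  1  1  1  1  2  0  0  0
The P-positions (g = 0) in 0..13 are 0, 1, 2, 3, 4, 11, 12, 13.

0, 1, 2, 3, 4, 11, 12, 13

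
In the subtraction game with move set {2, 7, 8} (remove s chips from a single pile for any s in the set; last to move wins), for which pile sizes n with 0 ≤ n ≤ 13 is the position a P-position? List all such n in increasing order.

0, 1, 4, 5, 10

Compute g(0), g(1), … for moves {2, 7, 8}:
k:     0  1  2  3  4  5  6  7  8  9 10 11 12 13
g(k):  0  0  1  1  0  0  1  1  2  2  0  3  1  2
The P-positions (g = 0) in 0..13 are 0, 1, 4, 5, 10.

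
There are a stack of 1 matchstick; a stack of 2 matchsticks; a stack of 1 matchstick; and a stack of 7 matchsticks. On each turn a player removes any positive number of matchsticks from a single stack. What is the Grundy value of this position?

Bitwise XOR of the heap sizes:
  001  (1)
  010  (2)
  001  (1)
  111  (7)
  ---
  101  (5)

5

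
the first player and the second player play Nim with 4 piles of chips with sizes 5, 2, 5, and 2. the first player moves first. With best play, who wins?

Nim-sum: 5 ⊕ 2 ⊕ 5 ⊕ 2 = 0.
The nim-sum is 0, so this is a P-position: the player to move is in a losing position under optimal play; the first player is about to move from it and so loses — the second player wins.

the second player wins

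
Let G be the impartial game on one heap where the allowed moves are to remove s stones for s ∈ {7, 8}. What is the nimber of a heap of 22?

Compute g(0), g(1), … for moves {7, 8}:
k:     0  1  2  3  4  5  6  7  8  9 10 11 12 13 14 15 16 17 18 19 20 21 22
g(k):  0  0  0  0  0  0  0  1  1  1  1  1  1  1  2  0  0  0  0  0  0  0  1
So g(22) = 1.

1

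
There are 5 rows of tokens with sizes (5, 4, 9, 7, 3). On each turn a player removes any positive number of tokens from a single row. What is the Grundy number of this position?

Compute the nim-sum pairwise:
5 XOR 4 = 1
1 XOR 9 = 8
8 XOR 7 = 15
15 XOR 3 = 12

12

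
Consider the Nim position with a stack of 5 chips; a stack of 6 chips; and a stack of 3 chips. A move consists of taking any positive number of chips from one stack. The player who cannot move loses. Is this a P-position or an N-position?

Write each in binary and XOR column by column:
  101  (5)
  110  (6)
  011  (3)
  ---
  000  (0)
The nim-sum is 0, so this is a P-position: the player to move is in a losing position under optimal play.

P-position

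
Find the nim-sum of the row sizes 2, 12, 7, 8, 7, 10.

Nim-sum: 2 XOR 12 XOR 7 XOR 8 XOR 7 XOR 10 = 12.

12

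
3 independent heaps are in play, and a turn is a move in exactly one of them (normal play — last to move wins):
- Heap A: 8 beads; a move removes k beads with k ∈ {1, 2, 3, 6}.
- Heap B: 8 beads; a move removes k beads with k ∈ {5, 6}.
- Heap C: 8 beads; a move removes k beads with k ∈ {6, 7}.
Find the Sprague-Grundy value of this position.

0

Build the Grundy sequence for heap A with g(k) = mex{g(k−s) : s ∈ {1, 2, 3, 6}, s ≤ k}:
k:     0  1  2  3  4  5  6  7  8
g(k):  0  1  2  3  0  1  2  3  0
So g(8) = 0.
For heap B, compute g(0), g(1), … with moves {5, 6}:
g(0) = mex{} = 0
g(1) = mex{} = 0
g(2) = mex{} = 0
g(3) = mex{} = 0
g(4) = mex{} = 0
g(5) = mex{0} = 1
g(6) = mex{0} = 1
g(7) = mex{0} = 1
g(8) = mex{0} = 1
So g(8) = 1.
Grundy values for heap C (subtraction set {6, 7}):
k:     0  1  2  3  4  5  6  7  8
g(k):  0  0  0  0  0  0  1  1  1
So g(8) = 1.
By the Sprague-Grundy theorem, the Grundy value of a sum of independent games is the XOR of the component values.
Combined value = 0 ⊕ 1 ⊕ 1 = 0.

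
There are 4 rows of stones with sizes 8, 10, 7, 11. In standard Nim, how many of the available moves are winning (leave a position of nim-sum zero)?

Nim-sum: 8 XOR 10 XOR 7 XOR 11 = 14.
The overall nim-sum is X = 14. A row of size p has a winning move iff p XOR X < p (reduce it to p XOR X).
  8: 8 XOR 14 = 6 < 8 — winning move (to 6).
  10: 10 XOR 14 = 4 < 10 — winning move (to 4).
  7: 7 XOR 14 = 9 ≥ 7 — no move.
  11: 11 XOR 14 = 5 < 11 — winning move (to 5).
That gives 3 winning moves.

3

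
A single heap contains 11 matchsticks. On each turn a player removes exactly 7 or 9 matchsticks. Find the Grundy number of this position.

Grundy values for subtraction set {7, 9}:
g(0) = mex{} = 0
g(1) = mex{} = 0
g(2) = mex{} = 0
g(3) = mex{} = 0
g(4) = mex{} = 0
g(5) = mex{} = 0
g(6) = mex{} = 0
g(7) = mex{0} = 1
g(8) = mex{0} = 1
g(9) = mex{0} = 1
g(10) = mex{0} = 1
g(11) = mex{0} = 1
So g(11) = 1.

1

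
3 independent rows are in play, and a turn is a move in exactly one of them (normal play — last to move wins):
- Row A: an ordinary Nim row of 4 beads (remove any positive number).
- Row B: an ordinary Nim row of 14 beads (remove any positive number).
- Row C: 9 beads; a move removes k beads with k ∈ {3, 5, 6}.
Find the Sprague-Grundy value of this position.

Row A is a plain Nim row of size 4, so its Grundy value is 4.
Row B is a plain Nim row of size 14, so its Grundy value is 14.
Build the Grundy sequence for row C with g(k) = mex{g(k−s) : s ∈ {3, 5, 6}, s ≤ k}:
k:     0  1  2  3  4  5  6  7  8  9
g(k):  0  0  0  1  1  1  2  2  2  0
So g(9) = 0.
By the Sprague-Grundy theorem, the Grundy value of a sum of independent games is the XOR of the component values.
Combined value = 4 XOR 14 XOR 0 = 10.

10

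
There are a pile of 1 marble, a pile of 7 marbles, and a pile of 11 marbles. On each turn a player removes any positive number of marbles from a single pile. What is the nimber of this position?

13

In binary:
  0001  (1)
  0111  (7)
  1011  (11)
  ----
  1101  (13)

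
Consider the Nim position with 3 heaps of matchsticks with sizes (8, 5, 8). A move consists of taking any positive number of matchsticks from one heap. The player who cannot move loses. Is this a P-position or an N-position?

Write each in binary and XOR column by column:
  1000  (8)
  0101  (5)
  1000  (8)
  ----
  0101  (5)
The nim-sum is 5 ≠ 0, so this is an N-position: the player to move can win.

N-position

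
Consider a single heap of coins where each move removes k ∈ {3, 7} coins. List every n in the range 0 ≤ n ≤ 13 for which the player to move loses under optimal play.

0, 1, 2, 6, 10, 11, 12

Build the Grundy sequence with g(k) = mex{g(k−s) : s ∈ {3, 7}, s ≤ k}:
k:     0  1  2  3  4  5  6  7  8  9 10 11 12 13
g(k):  0  0  0  1  1  1  0  2  2  1  0  0  0  1
The P-positions (g = 0) in 0..13 are 0, 1, 2, 6, 10, 11, 12.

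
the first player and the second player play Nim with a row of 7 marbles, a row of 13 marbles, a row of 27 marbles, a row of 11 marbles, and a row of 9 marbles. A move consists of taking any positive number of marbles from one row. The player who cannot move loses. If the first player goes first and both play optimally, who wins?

the first player wins

Compute the nim-sum pairwise:
7 ^ 13 = 10
10 ^ 27 = 17
17 ^ 11 = 26
26 ^ 9 = 19
The nim-sum is 19 ≠ 0, so this is an N-position: the player to move can win; the first player has a winning move.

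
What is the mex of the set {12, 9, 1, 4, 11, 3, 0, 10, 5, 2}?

6

The values 0, 1, 2, 3, 4, 5 are all present; 6 is the first non-negative integer missing from the set.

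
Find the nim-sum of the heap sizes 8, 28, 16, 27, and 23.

Bitwise XOR of the heap sizes:
  01000  (8)
  11100  (28)
  10000  (16)
  11011  (27)
  10111  (23)
  -----
  01000  (8)

8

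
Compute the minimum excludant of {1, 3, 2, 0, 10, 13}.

4

The values 0, 1, 2, 3 are all present; 4 is the first non-negative integer missing from the set.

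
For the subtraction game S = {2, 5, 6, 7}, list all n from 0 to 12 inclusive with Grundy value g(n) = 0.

0, 1, 4, 12

Grundy values for subtraction set {2, 5, 6, 7}:
g(0) = mex{} = 0
g(1) = mex{} = 0
g(2) = mex{0} = 1
g(3) = mex{0} = 1
g(4) = mex{1} = 0
g(5) = mex{0,1} = 2
g(6) = mex{0} = 1
g(7) = mex{0,1,2} = 3
g(8) = mex{0,1} = 2
g(9) = mex{0,1,3} = 2
g(10) = mex{0,1,2} = 3
g(11) = mex{0,1,2} = 3
g(12) = mex{1,2,3} = 0
The P-positions (g = 0) in 0..12 are 0, 1, 4, 12.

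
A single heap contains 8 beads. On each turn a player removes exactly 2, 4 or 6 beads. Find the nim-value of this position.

0

Grundy values for subtraction set {2, 4, 6}:
g(0) = mex{} = 0
g(1) = mex{} = 0
g(2) = mex{0} = 1
g(3) = mex{0} = 1
g(4) = mex{0,1} = 2
g(5) = mex{0,1} = 2
g(6) = mex{0,1,2} = 3
g(7) = mex{0,1,2} = 3
g(8) = mex{1,2,3} = 0
So g(8) = 0.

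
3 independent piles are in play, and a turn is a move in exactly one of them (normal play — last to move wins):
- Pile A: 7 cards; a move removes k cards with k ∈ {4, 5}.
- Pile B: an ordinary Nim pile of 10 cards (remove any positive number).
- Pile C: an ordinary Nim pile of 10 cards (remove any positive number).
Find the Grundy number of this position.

Grundy values for pile A (subtraction set {4, 5}):
g(0) = mex{} = 0
g(1) = mex{} = 0
g(2) = mex{} = 0
g(3) = mex{} = 0
g(4) = mex{0} = 1
g(5) = mex{0} = 1
g(6) = mex{0} = 1
g(7) = mex{0} = 1
So g(7) = 1.
Pile B is a plain Nim pile of size 10, so its Grundy value is 10.
Pile C is a plain Nim pile of size 10, so its Grundy value is 10.
The value of a disjunctive sum is the nim-sum of the parts.
Combined value = 1 XOR 10 XOR 10 = 1.

1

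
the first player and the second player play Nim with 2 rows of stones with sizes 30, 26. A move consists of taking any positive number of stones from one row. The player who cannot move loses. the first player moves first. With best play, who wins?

the first player wins

Nim-sum: 30 XOR 26 = 4.
The nim-sum is 4 ≠ 0, so this is an N-position: the player to move can win; the first player has a winning move.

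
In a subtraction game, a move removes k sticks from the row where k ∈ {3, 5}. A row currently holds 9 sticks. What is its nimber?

0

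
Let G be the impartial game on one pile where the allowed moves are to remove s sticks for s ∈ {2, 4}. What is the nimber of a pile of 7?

0

Grundy values for subtraction set {2, 4}:
g(0) = mex{} = 0
g(1) = mex{} = 0
g(2) = mex{0} = 1
g(3) = mex{0} = 1
g(4) = mex{0,1} = 2
g(5) = mex{0,1} = 2
g(6) = mex{1,2} = 0
g(7) = mex{1,2} = 0
So g(7) = 0.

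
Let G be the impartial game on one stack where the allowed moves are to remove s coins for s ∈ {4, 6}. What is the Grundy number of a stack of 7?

1

Compute g(0), g(1), … for moves {4, 6}:
g(0) = mex{} = 0
g(1) = mex{} = 0
g(2) = mex{} = 0
g(3) = mex{} = 0
g(4) = mex{0} = 1
g(5) = mex{0} = 1
g(6) = mex{0} = 1
g(7) = mex{0} = 1
So g(7) = 1.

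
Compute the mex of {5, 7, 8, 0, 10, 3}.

1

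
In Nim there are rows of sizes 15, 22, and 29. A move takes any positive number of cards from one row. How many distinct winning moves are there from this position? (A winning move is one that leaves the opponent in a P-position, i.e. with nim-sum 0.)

3

Nim-sum: 15 ^ 22 ^ 29 = 4.
The overall nim-sum is X = 4. A row of size p has a winning move iff p XOR X < p (reduce it to p XOR X).
  15: 15 XOR 4 = 11 < 15 — winning move (to 11).
  22: 22 XOR 4 = 18 < 22 — winning move (to 18).
  29: 29 XOR 4 = 25 < 29 — winning move (to 25).
That gives 3 winning moves.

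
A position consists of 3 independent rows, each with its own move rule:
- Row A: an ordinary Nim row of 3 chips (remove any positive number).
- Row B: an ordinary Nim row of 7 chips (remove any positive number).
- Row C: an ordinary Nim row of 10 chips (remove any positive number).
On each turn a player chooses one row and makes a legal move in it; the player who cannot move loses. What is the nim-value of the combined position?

14

Row A is a plain Nim row of size 3, so its Grundy value is 3.
Row B is a plain Nim row of size 7, so its Grundy value is 7.
Row C is a plain Nim row of size 10, so its Grundy value is 10.
The value of a disjunctive sum is the nim-sum of the parts.
Combined value = 3 ⊕ 7 ⊕ 10 = 14.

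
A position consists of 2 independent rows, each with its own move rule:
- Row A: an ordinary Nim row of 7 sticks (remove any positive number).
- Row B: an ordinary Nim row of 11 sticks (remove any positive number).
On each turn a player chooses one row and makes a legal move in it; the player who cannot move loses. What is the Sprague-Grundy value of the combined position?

12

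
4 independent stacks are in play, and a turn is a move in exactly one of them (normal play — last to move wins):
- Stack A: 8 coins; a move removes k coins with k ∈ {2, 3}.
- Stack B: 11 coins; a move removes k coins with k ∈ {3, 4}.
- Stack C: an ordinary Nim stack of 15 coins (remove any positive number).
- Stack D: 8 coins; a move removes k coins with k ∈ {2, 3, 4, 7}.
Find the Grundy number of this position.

14

For stack A, compute g(0), g(1), … with moves {2, 3}:
g(0) = mex{} = 0
g(1) = mex{} = 0
g(2) = mex{0} = 1
g(3) = mex{0} = 1
g(4) = mex{0,1} = 2
g(5) = mex{1} = 0
g(6) = mex{1,2} = 0
g(7) = mex{0,2} = 1
g(8) = mex{0} = 1
So g(8) = 1.
For stack B, compute g(0), g(1), … with moves {3, 4}:
k:     0  1  2  3  4  5  6  7  8  9 10 11
g(k):  0  0  0  1  1  1  2  0  0  0  1  1
So g(11) = 1.
Stack C is a plain Nim stack of size 15, so its Grundy value is 15.
Grundy values for stack D (subtraction set {2, 3, 4, 7}):
g(0) = mex{} = 0
g(1) = mex{} = 0
g(2) = mex{0} = 1
g(3) = mex{0} = 1
g(4) = mex{0,1} = 2
g(5) = mex{0,1} = 2
g(6) = mex{1,2} = 0
g(7) = mex{0,1,2} = 3
g(8) = mex{0,2} = 1
So g(8) = 1.
By the Sprague-Grundy theorem, the Grundy value of a sum of independent games is the XOR of the component values.
Combined value = 1 ⊕ 1 ⊕ 15 ⊕ 1 = 14.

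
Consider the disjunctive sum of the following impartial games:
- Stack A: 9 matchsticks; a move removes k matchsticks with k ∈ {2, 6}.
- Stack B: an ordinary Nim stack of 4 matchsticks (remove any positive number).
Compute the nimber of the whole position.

4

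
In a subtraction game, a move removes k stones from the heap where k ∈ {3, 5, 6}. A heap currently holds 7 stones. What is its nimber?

Build the Grundy sequence with g(k) = mex{g(k−s) : s ∈ {3, 5, 6}, s ≤ k}:
g(0) = mex{} = 0
g(1) = mex{} = 0
g(2) = mex{} = 0
g(3) = mex{0} = 1
g(4) = mex{0} = 1
g(5) = mex{0} = 1
g(6) = mex{0,1} = 2
g(7) = mex{0,1} = 2
So g(7) = 2.

2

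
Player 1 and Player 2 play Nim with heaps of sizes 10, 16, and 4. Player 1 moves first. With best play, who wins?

Player 1 wins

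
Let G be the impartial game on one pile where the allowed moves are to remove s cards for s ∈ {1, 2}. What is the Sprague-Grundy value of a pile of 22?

1

Compute g(0), g(1), … for moves {1, 2}:
k:     0  1  2  3  4  5  6  7  8  9 10 11 12 13 14 15 16 17 18 19 20 21 22
g(k):  0  1  2  0  1  2  0  1  2  0  1  2  0  1  2  0  1  2  0  1  2  0  1
So g(22) = 1.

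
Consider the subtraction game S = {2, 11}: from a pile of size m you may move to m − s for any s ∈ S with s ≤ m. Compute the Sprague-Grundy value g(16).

1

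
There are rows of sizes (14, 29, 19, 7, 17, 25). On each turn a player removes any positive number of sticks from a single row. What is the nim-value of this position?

15

Nim-sum: 14 ⊕ 29 ⊕ 19 ⊕ 7 ⊕ 17 ⊕ 25 = 15.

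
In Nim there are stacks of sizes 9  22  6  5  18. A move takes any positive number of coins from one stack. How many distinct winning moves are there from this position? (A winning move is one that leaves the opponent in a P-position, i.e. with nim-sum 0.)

Bitwise XOR of the heap sizes:
  01001  (9)
  10110  (22)
  00110  (6)
  00101  (5)
  10010  (18)
  -----
  01110  (14)
The overall nim-sum is X = 14. A stack of size p has a winning move iff p XOR X < p (reduce it to p XOR X).
  9: 9 XOR 14 = 7 < 9 — winning move (to 7).
  22: 22 XOR 14 = 24 ≥ 22 — no move.
  6: 6 XOR 14 = 8 ≥ 6 — no move.
  5: 5 XOR 14 = 11 ≥ 5 — no move.
  18: 18 XOR 14 = 28 ≥ 18 — no move.
That gives 1 winning move.

1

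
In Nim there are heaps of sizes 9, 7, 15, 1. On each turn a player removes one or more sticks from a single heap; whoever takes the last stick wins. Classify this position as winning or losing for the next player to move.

Losing position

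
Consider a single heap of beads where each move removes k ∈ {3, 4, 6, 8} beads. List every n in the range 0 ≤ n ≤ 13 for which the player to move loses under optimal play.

0, 1, 2, 11, 12, 13

Compute g(0), g(1), … for moves {3, 4, 6, 8}:
k:     0  1  2  3  4  5  6  7  8  9 10 11 12 13
g(k):  0  0  0  1  1  1  2  2  2  3  3  0  0  0
The P-positions (g = 0) in 0..13 are 0, 1, 2, 11, 12, 13.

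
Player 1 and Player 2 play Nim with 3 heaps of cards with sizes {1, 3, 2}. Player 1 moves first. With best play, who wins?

Bitwise XOR of the heap sizes:
  01  (1)
  11  (3)
  10  (2)
  --
  00  (0)
The nim-sum is 0, so this is a P-position: the player to move is in a losing position under optimal play; Player 1 is about to move from it and so loses — Player 2 wins.

Player 2 wins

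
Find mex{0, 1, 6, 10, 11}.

2

The values 0, 1 are all present; 2 is the first non-negative integer missing from the set.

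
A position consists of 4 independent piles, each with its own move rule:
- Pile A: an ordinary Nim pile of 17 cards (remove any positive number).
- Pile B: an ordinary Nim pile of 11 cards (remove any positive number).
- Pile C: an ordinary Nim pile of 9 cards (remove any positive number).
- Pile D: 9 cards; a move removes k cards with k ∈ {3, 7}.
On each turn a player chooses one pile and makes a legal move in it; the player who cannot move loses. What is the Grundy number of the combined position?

Pile A is a plain Nim pile of size 17, so its Grundy value is 17.
Pile B is a plain Nim pile of size 11, so its Grundy value is 11.
Pile C is a plain Nim pile of size 9, so its Grundy value is 9.
Grundy values for pile D (subtraction set {3, 7}):
g(0) = mex{} = 0
g(1) = mex{} = 0
g(2) = mex{} = 0
g(3) = mex{0} = 1
g(4) = mex{0} = 1
g(5) = mex{0} = 1
g(6) = mex{1} = 0
g(7) = mex{0,1} = 2
g(8) = mex{0,1} = 2
g(9) = mex{0} = 1
So g(9) = 1.
The value of a disjunctive sum is the nim-sum of the parts.
Combined value = 17 XOR 11 XOR 9 XOR 1 = 18.

18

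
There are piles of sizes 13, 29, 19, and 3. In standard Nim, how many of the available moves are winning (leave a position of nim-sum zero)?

0

Write each in binary and XOR column by column:
  01101  (13)
  11101  (29)
  10011  (19)
  00011  (3)
  -----
  00000  (0)
The nim-sum is already 0, so every move leaves a nonzero nim-sum — there are no winning moves.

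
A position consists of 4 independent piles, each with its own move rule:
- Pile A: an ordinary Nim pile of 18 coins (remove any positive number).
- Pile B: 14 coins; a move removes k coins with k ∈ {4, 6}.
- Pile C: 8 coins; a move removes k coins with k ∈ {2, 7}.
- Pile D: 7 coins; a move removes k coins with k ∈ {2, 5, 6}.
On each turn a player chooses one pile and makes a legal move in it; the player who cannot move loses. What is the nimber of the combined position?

18

Pile A is a plain Nim pile of size 18, so its Grundy value is 18.
Grundy values for pile B (subtraction set {4, 6}):
g(0) = mex{} = 0
g(1) = mex{} = 0
g(2) = mex{} = 0
g(3) = mex{} = 0
g(4) = mex{0} = 1
g(5) = mex{0} = 1
g(6) = mex{0} = 1
g(7) = mex{0} = 1
g(8) = mex{0,1} = 2
g(9) = mex{0,1} = 2
g(10) = mex{1} = 0
g(11) = mex{1} = 0
g(12) = mex{1,2} = 0
g(13) = mex{1,2} = 0
g(14) = mex{0,2} = 1
So g(14) = 1.
For pile C, compute g(0), g(1), … with moves {2, 7}:
k:     0  1  2  3  4  5  6  7  8
g(k):  0  0  1  1  0  0  1  1  2
So g(8) = 2.
Grundy values for pile D (subtraction set {2, 5, 6}):
g(0) = mex{} = 0
g(1) = mex{} = 0
g(2) = mex{0} = 1
g(3) = mex{0} = 1
g(4) = mex{1} = 0
g(5) = mex{0,1} = 2
g(6) = mex{0} = 1
g(7) = mex{0,1,2} = 3
So g(7) = 3.
The value of a disjunctive sum is the nim-sum of the parts.
Combined value = 18 ⊕ 1 ⊕ 2 ⊕ 3 = 18.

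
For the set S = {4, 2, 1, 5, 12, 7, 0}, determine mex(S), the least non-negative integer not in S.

The values 0, 1, 2 are all present; 3 is the first non-negative integer missing from the set.

3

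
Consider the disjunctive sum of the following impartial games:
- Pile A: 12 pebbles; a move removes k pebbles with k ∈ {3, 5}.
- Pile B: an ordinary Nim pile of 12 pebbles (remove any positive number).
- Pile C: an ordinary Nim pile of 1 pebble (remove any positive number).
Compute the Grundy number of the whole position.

12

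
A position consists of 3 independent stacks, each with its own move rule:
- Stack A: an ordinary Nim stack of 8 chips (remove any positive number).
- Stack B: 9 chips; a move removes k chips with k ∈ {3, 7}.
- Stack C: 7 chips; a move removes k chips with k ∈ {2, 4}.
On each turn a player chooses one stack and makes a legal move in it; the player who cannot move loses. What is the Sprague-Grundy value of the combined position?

9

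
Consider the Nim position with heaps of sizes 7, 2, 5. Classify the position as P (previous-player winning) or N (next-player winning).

P-position

Nim-sum: 7 XOR 2 XOR 5 = 0.
The nim-sum is 0, so this is a P-position: the player to move is in a losing position under optimal play.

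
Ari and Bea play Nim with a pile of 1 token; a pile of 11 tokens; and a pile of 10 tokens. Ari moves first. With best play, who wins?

Bea wins

Nim-sum: 1 XOR 11 XOR 10 = 0.
The nim-sum is 0, so this is a P-position: the player to move is in a losing position under optimal play; Ari is about to move from it and so loses — Bea wins.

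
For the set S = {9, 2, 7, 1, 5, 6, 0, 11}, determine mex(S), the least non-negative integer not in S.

3

The values 0, 1, 2 are all present; 3 is the first non-negative integer missing from the set.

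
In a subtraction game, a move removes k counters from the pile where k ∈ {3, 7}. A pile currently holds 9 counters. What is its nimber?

1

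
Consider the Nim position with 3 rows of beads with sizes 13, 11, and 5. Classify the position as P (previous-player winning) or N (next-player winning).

N-position

Nim-sum: 13 ⊕ 11 ⊕ 5 = 3.
The nim-sum is 3 ≠ 0, so this is an N-position: the player to move can win.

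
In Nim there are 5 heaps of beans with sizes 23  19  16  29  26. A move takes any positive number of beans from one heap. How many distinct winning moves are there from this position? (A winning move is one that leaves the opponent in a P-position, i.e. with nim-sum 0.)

5

Compute the nim-sum pairwise:
23 ⊕ 19 = 4
4 ⊕ 16 = 20
20 ⊕ 29 = 9
9 ⊕ 26 = 19
The overall nim-sum is X = 19. A heap of size p has a winning move iff p XOR X < p (reduce it to p XOR X).
  23: 23 XOR 19 = 4 < 23 — winning move (to 4).
  19: 19 XOR 19 = 0 < 19 — winning move (to 0).
  16: 16 XOR 19 = 3 < 16 — winning move (to 3).
  29: 29 XOR 19 = 14 < 29 — winning move (to 14).
  26: 26 XOR 19 = 9 < 26 — winning move (to 9).
That gives 5 winning moves.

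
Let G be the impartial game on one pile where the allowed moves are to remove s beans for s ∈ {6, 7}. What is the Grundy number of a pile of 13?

Build the Grundy sequence with g(k) = mex{g(k−s) : s ∈ {6, 7}, s ≤ k}:
g(0) = mex{} = 0
g(1) = mex{} = 0
g(2) = mex{} = 0
g(3) = mex{} = 0
g(4) = mex{} = 0
g(5) = mex{} = 0
g(6) = mex{0} = 1
g(7) = mex{0} = 1
g(8) = mex{0} = 1
g(9) = mex{0} = 1
g(10) = mex{0} = 1
g(11) = mex{0} = 1
g(12) = mex{0,1} = 2
g(13) = mex{1} = 0
So g(13) = 0.

0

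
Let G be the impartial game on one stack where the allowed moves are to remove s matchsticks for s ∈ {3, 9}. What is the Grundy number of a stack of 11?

1

Grundy values for subtraction set {3, 9}:
g(0) = mex{} = 0
g(1) = mex{} = 0
g(2) = mex{} = 0
g(3) = mex{0} = 1
g(4) = mex{0} = 1
g(5) = mex{0} = 1
g(6) = mex{1} = 0
g(7) = mex{1} = 0
g(8) = mex{1} = 0
g(9) = mex{0} = 1
g(10) = mex{0} = 1
g(11) = mex{0} = 1
So g(11) = 1.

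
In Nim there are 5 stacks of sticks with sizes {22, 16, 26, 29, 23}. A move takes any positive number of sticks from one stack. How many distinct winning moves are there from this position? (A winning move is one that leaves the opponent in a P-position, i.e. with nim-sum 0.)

Nim-sum: 22 ^ 16 ^ 26 ^ 29 ^ 23 = 22.
The overall nim-sum is X = 22. A stack of size p has a winning move iff p XOR X < p (reduce it to p XOR X).
  22: 22 XOR 22 = 0 < 22 — winning move (to 0).
  16: 16 XOR 22 = 6 < 16 — winning move (to 6).
  26: 26 XOR 22 = 12 < 26 — winning move (to 12).
  29: 29 XOR 22 = 11 < 29 — winning move (to 11).
  23: 23 XOR 22 = 1 < 23 — winning move (to 1).
That gives 5 winning moves.

5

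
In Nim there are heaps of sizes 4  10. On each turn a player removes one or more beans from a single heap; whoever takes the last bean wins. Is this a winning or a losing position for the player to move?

Winning position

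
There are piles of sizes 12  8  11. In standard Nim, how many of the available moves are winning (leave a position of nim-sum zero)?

Bitwise XOR of the heap sizes:
  1100  (12)
  1000  (8)
  1011  (11)
  ----
  1111  (15)
The overall nim-sum is X = 15. A pile of size p has a winning move iff p XOR X < p (reduce it to p XOR X).
  12: 12 XOR 15 = 3 < 12 — winning move (to 3).
  8: 8 XOR 15 = 7 < 8 — winning move (to 7).
  11: 11 XOR 15 = 4 < 11 — winning move (to 4).
That gives 3 winning moves.

3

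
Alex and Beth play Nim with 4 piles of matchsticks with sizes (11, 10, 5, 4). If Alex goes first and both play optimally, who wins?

Beth wins

In binary:
  1011  (11)
  1010  (10)
  0101  (5)
  0100  (4)
  ----
  0000  (0)
The nim-sum is 0, so this is a P-position: the player to move is in a losing position under optimal play; Alex is about to move from it and so loses — Beth wins.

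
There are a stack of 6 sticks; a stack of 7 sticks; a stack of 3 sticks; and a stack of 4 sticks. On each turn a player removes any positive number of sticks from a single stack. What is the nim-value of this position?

Write each in binary and XOR column by column:
  110  (6)
  111  (7)
  011  (3)
  100  (4)
  ---
  110  (6)

6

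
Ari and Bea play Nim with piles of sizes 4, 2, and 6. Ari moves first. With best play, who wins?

Compute the nim-sum pairwise:
4 ^ 2 = 6
6 ^ 6 = 0
The nim-sum is 0, so this is a P-position: the player to move is in a losing position under optimal play; Ari is about to move from it and so loses — Bea wins.

Bea wins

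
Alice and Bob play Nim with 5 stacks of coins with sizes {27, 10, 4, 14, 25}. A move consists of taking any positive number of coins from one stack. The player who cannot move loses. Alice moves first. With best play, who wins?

Alice wins

Bitwise XOR of the heap sizes:
  11011  (27)
  01010  (10)
  00100  (4)
  01110  (14)
  11001  (25)
  -----
  00010  (2)
The nim-sum is 2 ≠ 0, so this is an N-position: the player to move can win; Alice has a winning move.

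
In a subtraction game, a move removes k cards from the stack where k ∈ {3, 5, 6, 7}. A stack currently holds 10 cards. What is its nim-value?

0

Build the Grundy sequence with g(k) = mex{g(k−s) : s ∈ {3, 5, 6, 7}, s ≤ k}:
g(0) = mex{} = 0
g(1) = mex{} = 0
g(2) = mex{} = 0
g(3) = mex{0} = 1
g(4) = mex{0} = 1
g(5) = mex{0} = 1
g(6) = mex{0,1} = 2
g(7) = mex{0,1} = 2
g(8) = mex{0,1} = 2
g(9) = mex{0,1,2} = 3
g(10) = mex{1,2} = 0
So g(10) = 0.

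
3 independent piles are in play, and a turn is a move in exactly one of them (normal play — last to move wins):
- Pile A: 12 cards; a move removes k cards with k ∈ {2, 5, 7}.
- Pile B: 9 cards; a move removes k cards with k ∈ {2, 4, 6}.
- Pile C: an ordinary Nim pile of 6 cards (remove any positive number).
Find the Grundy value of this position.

7

For pile A, compute g(0), g(1), … with moves {2, 5, 7}:
k:     0  1  2  3  4  5  6  7  8  9 10 11 12
g(k):  0  0  1  1  0  2  1  3  2  2  0  3  1
So g(12) = 1.
For pile B, compute g(0), g(1), … with moves {2, 4, 6}:
k:     0  1  2  3  4  5  6  7  8  9
g(k):  0  0  1  1  2  2  3  3  0  0
So g(9) = 0.
Pile C is a plain Nim pile of size 6, so its Grundy value is 6.
The value of a disjunctive sum is the nim-sum of the parts.
Combined value = 1 ⊕ 0 ⊕ 6 = 7.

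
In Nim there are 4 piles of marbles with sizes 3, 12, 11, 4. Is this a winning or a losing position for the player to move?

Losing position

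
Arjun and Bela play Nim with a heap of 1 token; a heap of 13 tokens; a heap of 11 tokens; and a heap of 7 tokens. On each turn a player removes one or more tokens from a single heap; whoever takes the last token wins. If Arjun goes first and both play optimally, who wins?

Bela wins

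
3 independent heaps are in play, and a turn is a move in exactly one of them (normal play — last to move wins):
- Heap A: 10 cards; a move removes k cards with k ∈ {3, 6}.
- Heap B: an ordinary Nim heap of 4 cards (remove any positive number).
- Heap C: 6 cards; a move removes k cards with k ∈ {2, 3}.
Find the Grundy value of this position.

4

Grundy values for heap A (subtraction set {3, 6}):
g(0) = mex{} = 0
g(1) = mex{} = 0
g(2) = mex{} = 0
g(3) = mex{0} = 1
g(4) = mex{0} = 1
g(5) = mex{0} = 1
g(6) = mex{0,1} = 2
g(7) = mex{0,1} = 2
g(8) = mex{0,1} = 2
g(9) = mex{1,2} = 0
g(10) = mex{1,2} = 0
So g(10) = 0.
Heap B is a plain Nim heap of size 4, so its Grundy value is 4.
Build the Grundy sequence for heap C with g(k) = mex{g(k−s) : s ∈ {2, 3}, s ≤ k}:
g(0) = mex{} = 0
g(1) = mex{} = 0
g(2) = mex{0} = 1
g(3) = mex{0} = 1
g(4) = mex{0,1} = 2
g(5) = mex{1} = 0
g(6) = mex{1,2} = 0
So g(6) = 0.
The value of a disjunctive sum is the nim-sum of the parts.
Combined value = 0 ⊕ 4 ⊕ 0 = 4.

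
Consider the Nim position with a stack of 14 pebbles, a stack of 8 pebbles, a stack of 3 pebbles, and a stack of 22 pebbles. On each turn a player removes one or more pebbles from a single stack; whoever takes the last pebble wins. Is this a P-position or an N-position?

Nim-sum: 14 ⊕ 8 ⊕ 3 ⊕ 22 = 19.
The nim-sum is 19 ≠ 0, so this is an N-position: the player to move can win.

N-position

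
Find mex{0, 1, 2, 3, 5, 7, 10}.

The values 0, 1, 2, 3 are all present; 4 is the first non-negative integer missing from the set.

4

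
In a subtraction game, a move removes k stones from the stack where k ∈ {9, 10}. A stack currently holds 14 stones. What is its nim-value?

1

Grundy values for subtraction set {9, 10}:
g(0) = mex{} = 0
g(1) = mex{} = 0
g(2) = mex{} = 0
g(3) = mex{} = 0
g(4) = mex{} = 0
g(5) = mex{} = 0
g(6) = mex{} = 0
g(7) = mex{} = 0
g(8) = mex{} = 0
g(9) = mex{0} = 1
g(10) = mex{0} = 1
g(11) = mex{0} = 1
g(12) = mex{0} = 1
g(13) = mex{0} = 1
g(14) = mex{0} = 1
So g(14) = 1.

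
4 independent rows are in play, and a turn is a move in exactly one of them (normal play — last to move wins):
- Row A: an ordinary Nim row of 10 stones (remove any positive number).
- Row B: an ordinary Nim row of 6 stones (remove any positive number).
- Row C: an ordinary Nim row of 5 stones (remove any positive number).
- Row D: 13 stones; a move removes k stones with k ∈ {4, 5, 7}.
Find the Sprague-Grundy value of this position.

9

Row A is a plain Nim row of size 10, so its Grundy value is 10.
Row B is a plain Nim row of size 6, so its Grundy value is 6.
Row C is a plain Nim row of size 5, so its Grundy value is 5.
For row D, compute g(0), g(1), … with moves {4, 5, 7}:
g(0) = mex{} = 0
g(1) = mex{} = 0
g(2) = mex{} = 0
g(3) = mex{} = 0
g(4) = mex{0} = 1
g(5) = mex{0} = 1
g(6) = mex{0} = 1
g(7) = mex{0} = 1
g(8) = mex{0,1} = 2
g(9) = mex{0,1} = 2
g(10) = mex{0,1} = 2
g(11) = mex{1} = 0
g(12) = mex{1,2} = 0
g(13) = mex{1,2} = 0
So g(13) = 0.
The value of a disjunctive sum is the nim-sum of the parts.
Combined value = 10 XOR 6 XOR 5 XOR 0 = 9.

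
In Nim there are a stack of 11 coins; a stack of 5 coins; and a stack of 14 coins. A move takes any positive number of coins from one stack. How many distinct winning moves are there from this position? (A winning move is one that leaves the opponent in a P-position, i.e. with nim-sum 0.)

Compute the nim-sum pairwise:
11 ⊕ 5 = 14
14 ⊕ 14 = 0
The nim-sum is already 0, so every move leaves a nonzero nim-sum — there are no winning moves.

0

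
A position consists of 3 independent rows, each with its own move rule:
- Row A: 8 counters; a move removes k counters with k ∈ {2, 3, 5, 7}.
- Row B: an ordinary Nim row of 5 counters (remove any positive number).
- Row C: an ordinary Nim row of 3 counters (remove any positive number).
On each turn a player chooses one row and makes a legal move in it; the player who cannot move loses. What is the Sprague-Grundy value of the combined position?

For row A, compute g(0), g(1), … with moves {2, 3, 5, 7}:
g(0) = mex{} = 0
g(1) = mex{} = 0
g(2) = mex{0} = 1
g(3) = mex{0} = 1
g(4) = mex{0,1} = 2
g(5) = mex{0,1} = 2
g(6) = mex{0,1,2} = 3
g(7) = mex{0,1,2} = 3
g(8) = mex{0,1,2,3} = 4
So g(8) = 4.
Row B is a plain Nim row of size 5, so its Grundy value is 5.
Row C is a plain Nim row of size 3, so its Grundy value is 3.
The value of a disjunctive sum is the nim-sum of the parts.
Combined value = 4 ⊕ 5 ⊕ 3 = 2.

2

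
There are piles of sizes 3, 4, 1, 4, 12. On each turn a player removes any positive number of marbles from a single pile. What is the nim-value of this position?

Compute the nim-sum pairwise:
3 XOR 4 = 7
7 XOR 1 = 6
6 XOR 4 = 2
2 XOR 12 = 14

14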